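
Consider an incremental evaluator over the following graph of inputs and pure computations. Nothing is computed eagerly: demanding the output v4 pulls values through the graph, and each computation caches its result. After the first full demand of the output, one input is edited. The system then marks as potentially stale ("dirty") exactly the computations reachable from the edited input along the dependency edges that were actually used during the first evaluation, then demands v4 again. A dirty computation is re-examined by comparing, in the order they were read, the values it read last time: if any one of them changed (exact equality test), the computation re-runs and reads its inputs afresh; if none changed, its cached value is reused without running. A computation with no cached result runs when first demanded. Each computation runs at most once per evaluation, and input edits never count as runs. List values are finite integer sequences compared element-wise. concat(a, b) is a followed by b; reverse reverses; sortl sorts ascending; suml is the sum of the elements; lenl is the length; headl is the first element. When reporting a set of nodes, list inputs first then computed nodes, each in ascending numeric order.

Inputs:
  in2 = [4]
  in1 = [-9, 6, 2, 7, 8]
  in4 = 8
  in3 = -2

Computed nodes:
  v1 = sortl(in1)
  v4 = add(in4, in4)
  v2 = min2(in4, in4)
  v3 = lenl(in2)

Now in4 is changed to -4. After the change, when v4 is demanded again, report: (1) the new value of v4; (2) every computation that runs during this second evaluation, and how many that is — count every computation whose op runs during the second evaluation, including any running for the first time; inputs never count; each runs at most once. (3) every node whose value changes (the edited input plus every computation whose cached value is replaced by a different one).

Initial pass — values computed on the first demand:
  v4 = add(8, 8) = 16

Second demand — change propagation:
  v4: re-runs because in4 8->-4; in4 8->-4; new result -8.

v4 now evaluates to -8.
Run set: v4 (1 run).
Changed values: in4, v4.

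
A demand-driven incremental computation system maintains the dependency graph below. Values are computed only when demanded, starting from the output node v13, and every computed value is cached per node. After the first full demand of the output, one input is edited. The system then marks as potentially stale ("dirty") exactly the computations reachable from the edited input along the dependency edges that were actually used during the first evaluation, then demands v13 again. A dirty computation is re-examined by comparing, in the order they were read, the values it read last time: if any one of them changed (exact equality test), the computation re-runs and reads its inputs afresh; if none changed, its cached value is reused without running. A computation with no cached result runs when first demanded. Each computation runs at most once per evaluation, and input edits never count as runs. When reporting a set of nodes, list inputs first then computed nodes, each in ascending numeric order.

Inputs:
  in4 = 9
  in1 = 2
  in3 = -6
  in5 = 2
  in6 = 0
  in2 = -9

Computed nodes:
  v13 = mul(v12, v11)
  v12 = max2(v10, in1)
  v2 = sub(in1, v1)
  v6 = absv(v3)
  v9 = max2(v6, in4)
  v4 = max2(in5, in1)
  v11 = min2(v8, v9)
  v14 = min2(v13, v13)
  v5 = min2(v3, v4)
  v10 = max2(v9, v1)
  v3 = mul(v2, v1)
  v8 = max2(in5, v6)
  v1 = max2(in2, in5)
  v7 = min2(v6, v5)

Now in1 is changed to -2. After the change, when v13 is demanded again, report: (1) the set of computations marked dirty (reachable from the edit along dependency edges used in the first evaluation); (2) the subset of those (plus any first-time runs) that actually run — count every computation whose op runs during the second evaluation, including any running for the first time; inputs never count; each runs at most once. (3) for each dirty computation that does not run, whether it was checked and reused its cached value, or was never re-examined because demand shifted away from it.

Marked dirty: v2, v3, v6, v8, v9, v10, v11, v12, v13.
Computations that run: v2, v3, v6, v8, v9, v11, v12, v13 — 8 in total.
Checked but reused from cache: v10.
Key observation: the cutoff stops propagation at v10 — its inputs' values are unchanged, so it reuses its cache.

First evaluation (everything demanded from the output):
  v1 = max2(-9, 2) = 2
  v2 = sub(2, 2) = 0
  v3 = mul(0, 2) = 0
  v6 = absv(0) = 0
  v8 = max2(2, 0) = 2
  v9 = max2(0, 9) = 9
  v10 = max2(9, 2) = 9
  v11 = min2(2, 9) = 2
  v12 = max2(9, 2) = 9
  v13 = mul(9, 2) = 18

Propagation after the edit:
  v2: runs — in1 2->-2; result -4.
  v3: runs — v2 0->-4; result -8.
  v6: runs — v3 0->-8; result 8.
  v8: runs — v6 0->8; result 8.
  v9: runs — v6 0->8; result 9 (same value as before).
  v10: checked — values it read are unchanged (v9 unchanged, v1 unchanged); reused cached 9 without running.
  v11: runs — v8 2->8; result 8.
  v12: runs — in1 2->-2; result 9 (same value as before).
  v13: runs — v11 2->8; result 72.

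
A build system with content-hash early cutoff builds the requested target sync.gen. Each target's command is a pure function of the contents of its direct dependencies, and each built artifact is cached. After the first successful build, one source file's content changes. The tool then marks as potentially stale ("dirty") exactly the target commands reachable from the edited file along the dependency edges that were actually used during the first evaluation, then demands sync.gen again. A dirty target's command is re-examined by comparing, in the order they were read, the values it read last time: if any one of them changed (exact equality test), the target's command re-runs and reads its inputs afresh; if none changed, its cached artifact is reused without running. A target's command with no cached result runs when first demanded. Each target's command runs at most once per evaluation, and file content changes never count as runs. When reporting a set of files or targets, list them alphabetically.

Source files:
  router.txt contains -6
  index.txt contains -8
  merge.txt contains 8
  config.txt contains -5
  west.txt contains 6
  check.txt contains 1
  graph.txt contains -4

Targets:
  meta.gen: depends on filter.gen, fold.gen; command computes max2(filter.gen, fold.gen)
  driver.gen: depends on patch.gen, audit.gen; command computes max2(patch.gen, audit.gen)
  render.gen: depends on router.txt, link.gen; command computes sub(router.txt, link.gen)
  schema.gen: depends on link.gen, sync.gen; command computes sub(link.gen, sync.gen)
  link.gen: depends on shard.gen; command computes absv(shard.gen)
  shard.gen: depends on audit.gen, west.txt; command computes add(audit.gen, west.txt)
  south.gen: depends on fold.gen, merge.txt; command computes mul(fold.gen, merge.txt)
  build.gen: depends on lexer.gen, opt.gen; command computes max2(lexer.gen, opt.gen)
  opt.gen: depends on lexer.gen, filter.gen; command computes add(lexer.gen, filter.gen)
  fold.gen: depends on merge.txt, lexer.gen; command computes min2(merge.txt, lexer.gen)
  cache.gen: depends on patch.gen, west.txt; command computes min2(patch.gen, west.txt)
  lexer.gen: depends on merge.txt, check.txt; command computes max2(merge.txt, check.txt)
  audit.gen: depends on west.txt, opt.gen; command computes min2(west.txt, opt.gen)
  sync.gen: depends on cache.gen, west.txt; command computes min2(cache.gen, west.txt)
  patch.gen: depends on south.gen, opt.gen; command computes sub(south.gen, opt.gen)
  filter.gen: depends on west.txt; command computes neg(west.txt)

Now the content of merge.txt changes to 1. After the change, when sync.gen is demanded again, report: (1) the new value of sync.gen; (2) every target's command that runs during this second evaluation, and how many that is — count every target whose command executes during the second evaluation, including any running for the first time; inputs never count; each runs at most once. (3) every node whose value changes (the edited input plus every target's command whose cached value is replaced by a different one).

First evaluation (everything demanded from the output):
  filter.gen = neg(6) = -6
  lexer.gen = max2(8, 1) = 8
  fold.gen = min2(8, 8) = 8
  opt.gen = add(8, -6) = 2
  south.gen = mul(8, 8) = 64
  patch.gen = sub(64, 2) = 62
  cache.gen = min2(62, 6) = 6
  sync.gen = min2(6, 6) = 6

Propagation after the edit:
  lexer.gen: runs — merge.txt 8->1; result 1.
  fold.gen: runs — merge.txt 8->1; lexer.gen 8->1; result 1.
  opt.gen: runs — lexer.gen 8->1; result -5.
  south.gen: runs — fold.gen 8->1; merge.txt 8->1; result 1.
  patch.gen: runs — south.gen 64->1; opt.gen 2->-5; result 6.
  cache.gen: runs — patch.gen 62->6; result 6 (same value as before).
  sync.gen: checked — values it read are unchanged (cache.gen unchanged, west.txt unchanged); reused cached 6 without running.

Key observation: the change is absorbed at cache.gen — it re-runs but produces the same value, and the output's value is unchanged.

New value of sync.gen: 6.
Target commands that run: cache.gen, fold.gen, lexer.gen, opt.gen, patch.gen, south.gen — 6 in total.
Values that change: fold.gen, lexer.gen, merge.txt, opt.gen, patch.gen, south.gen.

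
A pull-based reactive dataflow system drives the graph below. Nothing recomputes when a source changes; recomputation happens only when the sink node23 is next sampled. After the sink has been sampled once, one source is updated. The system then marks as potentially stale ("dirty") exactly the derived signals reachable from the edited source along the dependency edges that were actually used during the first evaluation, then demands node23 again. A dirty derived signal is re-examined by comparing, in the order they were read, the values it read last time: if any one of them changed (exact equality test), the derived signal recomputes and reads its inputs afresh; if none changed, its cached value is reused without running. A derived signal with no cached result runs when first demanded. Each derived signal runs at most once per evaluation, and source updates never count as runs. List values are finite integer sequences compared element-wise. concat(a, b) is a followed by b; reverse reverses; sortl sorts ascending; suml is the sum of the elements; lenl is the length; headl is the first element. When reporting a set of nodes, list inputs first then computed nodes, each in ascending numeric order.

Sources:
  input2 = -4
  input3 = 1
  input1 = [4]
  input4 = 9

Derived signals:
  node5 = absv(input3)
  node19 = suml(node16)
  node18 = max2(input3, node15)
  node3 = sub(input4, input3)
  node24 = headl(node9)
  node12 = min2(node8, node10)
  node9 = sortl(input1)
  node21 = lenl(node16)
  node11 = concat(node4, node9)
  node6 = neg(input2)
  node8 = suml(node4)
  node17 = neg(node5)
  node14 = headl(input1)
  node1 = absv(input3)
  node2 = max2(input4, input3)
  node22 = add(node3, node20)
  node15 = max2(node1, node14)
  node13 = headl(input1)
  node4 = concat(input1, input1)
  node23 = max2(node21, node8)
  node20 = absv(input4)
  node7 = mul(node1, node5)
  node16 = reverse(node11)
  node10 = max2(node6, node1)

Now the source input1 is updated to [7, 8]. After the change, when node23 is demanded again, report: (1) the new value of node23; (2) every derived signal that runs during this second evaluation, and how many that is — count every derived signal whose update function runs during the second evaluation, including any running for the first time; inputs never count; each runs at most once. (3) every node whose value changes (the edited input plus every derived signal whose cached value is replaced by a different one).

New value of node23: 30.
Derived signals that run: node4, node8, node9, node11, node16, node21, node23 — 7 in total.
Values that change: input1, node4, node8, node9, node11, node16, node21, node23.

First evaluation (everything demanded from the output):
  node4 = concat([4], [4]) = [4, 4]
  node8 = suml([4, 4]) = 8
  node9 = sortl([4]) = [4]
  node11 = concat([4, 4], [4]) = [4, 4, 4]
  node16 = reverse([4, 4, 4]) = [4, 4, 4]
  node21 = lenl([4, 4, 4]) = 3
  node23 = max2(3, 8) = 8

Propagation after the edit:
  node4: runs — input1 [4]->[7, 8]; input1 [4]->[7, 8]; result [7, 8, 7, 8].
  node8: runs — node4 [4, 4]->[7, 8, 7, 8]; result 30.
  node9: runs — input1 [4]->[7, 8]; result [7, 8].
  node11: runs — node4 [4, 4]->[7, 8, 7, 8]; node9 [4]->[7, 8]; result [7, 8, 7, 8, 7, 8].
  node16: runs — node11 [4, 4, 4]->[7, 8, 7, 8, 7, 8]; result [8, 7, 8, 7, 8, 7].
  node21: runs — node16 [4, 4, 4]->[8, 7, 8, 7, 8, 7]; result 6.
  node23: runs — node21 3->6; node8 8->30; result 30.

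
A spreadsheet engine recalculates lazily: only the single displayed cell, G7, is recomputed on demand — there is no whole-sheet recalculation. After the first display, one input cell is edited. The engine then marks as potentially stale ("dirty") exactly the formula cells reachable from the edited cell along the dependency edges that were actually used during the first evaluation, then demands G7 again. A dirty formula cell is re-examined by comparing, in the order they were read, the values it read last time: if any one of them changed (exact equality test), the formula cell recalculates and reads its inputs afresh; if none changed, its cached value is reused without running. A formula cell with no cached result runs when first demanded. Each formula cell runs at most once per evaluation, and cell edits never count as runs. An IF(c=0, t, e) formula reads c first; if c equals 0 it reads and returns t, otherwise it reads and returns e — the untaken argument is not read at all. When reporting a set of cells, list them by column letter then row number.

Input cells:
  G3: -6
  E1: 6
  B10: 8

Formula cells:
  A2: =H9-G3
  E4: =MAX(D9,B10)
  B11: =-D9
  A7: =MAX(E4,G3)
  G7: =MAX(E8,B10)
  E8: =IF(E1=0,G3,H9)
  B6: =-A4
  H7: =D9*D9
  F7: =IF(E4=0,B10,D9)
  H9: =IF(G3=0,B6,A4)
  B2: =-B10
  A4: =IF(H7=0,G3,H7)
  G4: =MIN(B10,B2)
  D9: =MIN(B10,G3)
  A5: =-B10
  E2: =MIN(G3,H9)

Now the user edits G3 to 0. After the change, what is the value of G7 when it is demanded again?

First evaluation (everything demanded from the output):
  D9 = MIN(8, -6) = -6
  H7 = -6 * -6 = 36
  A4 = IF(H7=0: H7=36 -> else branch H7) = 36
  H9 = IF(G3=0: G3=-6 -> else branch A4) = 36
  E8 = IF(E1=0: E1=6 -> else branch H9) = 36
  G7 = MAX(36, 8) = 36

Propagation after the edit:
  D9: runs — G3 -6->0; result 0.
  H7: runs — D9 -6->0; D9 -6->0; result 0.
  A4: runs — H7 36->0; H7 36->0; result 0.
  B6: demanded for the first time — runs, produces 0.
  H9: runs — G3 -6->0; A4 36->0; result 0.
  E8: runs — H9 36->0; result 0.
  G7: runs — E8 36->0; result 8.

Key observation: a condition flipped, so demand reaches new nodes — B6 runs for the first time.

New value of G7: 8.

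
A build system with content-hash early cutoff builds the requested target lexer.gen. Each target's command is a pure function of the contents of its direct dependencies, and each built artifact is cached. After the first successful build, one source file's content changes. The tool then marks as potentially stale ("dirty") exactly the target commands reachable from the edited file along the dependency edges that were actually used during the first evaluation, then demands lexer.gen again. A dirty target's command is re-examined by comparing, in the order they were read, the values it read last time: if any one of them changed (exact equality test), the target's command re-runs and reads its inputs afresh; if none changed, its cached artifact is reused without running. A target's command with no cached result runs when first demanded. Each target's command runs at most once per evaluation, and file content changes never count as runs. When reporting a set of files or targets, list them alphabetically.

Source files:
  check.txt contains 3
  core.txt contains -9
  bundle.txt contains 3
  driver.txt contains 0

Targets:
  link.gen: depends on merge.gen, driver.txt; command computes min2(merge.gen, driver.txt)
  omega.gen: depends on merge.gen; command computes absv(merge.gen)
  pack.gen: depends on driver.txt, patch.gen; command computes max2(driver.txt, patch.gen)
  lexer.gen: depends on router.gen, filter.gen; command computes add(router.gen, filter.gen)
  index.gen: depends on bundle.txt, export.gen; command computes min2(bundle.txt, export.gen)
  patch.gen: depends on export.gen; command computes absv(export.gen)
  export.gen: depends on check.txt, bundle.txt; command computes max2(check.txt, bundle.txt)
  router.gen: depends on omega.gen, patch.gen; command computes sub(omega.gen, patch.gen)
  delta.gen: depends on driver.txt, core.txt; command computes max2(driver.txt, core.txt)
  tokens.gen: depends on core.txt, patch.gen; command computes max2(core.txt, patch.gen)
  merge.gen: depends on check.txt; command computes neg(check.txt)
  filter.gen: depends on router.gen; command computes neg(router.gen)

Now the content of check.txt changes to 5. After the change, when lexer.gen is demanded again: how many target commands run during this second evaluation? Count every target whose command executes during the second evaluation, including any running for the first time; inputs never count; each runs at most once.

Target commands that run: export.gen, merge.gen, omega.gen, patch.gen, router.gen — 5 in total.
Key observation: the change is absorbed at router.gen — it re-runs but produces the same value, and the output's value is unchanged.

First evaluation (everything demanded from the output):
  export.gen = max2(3, 3) = 3
  merge.gen = neg(3) = -3
  omega.gen = absv(-3) = 3
  patch.gen = absv(3) = 3
  router.gen = sub(3, 3) = 0
  filter.gen = neg(0) = 0
  lexer.gen = add(0, 0) = 0

Propagation after the edit:
  export.gen: runs — check.txt 3->5; result 5.
  merge.gen: runs — check.txt 3->5; result -5.
  omega.gen: runs — merge.gen -3->-5; result 5.
  patch.gen: runs — export.gen 3->5; result 5.
  router.gen: runs — omega.gen 3->5; patch.gen 3->5; result 0 (same value as before).
  filter.gen: checked — values it read are unchanged (router.gen unchanged); reused cached 0 without running.
  lexer.gen: checked — values it read are unchanged (router.gen unchanged, filter.gen unchanged); reused cached 0 without running.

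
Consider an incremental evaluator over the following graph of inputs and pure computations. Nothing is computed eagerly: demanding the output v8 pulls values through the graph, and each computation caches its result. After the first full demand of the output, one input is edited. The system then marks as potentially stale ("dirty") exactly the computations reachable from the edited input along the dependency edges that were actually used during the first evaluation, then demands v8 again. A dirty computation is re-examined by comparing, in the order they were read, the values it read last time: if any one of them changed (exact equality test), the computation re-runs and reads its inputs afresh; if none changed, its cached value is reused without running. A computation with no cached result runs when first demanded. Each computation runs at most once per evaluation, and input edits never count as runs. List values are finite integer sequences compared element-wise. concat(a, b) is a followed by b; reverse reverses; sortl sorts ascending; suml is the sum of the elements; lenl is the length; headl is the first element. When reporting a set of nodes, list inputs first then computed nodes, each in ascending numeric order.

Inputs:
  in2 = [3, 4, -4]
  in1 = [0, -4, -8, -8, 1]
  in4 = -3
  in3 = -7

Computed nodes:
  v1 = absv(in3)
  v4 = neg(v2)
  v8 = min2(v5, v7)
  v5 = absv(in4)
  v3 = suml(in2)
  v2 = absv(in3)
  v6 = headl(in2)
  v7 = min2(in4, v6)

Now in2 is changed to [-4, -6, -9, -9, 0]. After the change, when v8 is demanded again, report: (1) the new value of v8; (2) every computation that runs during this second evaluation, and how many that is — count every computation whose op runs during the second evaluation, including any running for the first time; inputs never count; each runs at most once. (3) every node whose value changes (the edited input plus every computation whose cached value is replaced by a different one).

v8 now evaluates to -4.
Run set: v6, v7, v8 (3 run).
Changed values: in2, v6, v7, v8.

Initial pass — values computed on the first demand:
  v5 = absv(-3) = 3
  v6 = headl([3, 4, -4]) = 3
  v7 = min2(-3, 3) = -3
  v8 = min2(3, -3) = -3

Second demand — change propagation:
  v6: re-runs because in2 [3, 4, -4]->[-4, -6, -9, -9, 0]; new result -4.
  v7: re-runs because v6 3->-4; new result -4.
  v8: re-runs because v7 -3->-4; new result -4.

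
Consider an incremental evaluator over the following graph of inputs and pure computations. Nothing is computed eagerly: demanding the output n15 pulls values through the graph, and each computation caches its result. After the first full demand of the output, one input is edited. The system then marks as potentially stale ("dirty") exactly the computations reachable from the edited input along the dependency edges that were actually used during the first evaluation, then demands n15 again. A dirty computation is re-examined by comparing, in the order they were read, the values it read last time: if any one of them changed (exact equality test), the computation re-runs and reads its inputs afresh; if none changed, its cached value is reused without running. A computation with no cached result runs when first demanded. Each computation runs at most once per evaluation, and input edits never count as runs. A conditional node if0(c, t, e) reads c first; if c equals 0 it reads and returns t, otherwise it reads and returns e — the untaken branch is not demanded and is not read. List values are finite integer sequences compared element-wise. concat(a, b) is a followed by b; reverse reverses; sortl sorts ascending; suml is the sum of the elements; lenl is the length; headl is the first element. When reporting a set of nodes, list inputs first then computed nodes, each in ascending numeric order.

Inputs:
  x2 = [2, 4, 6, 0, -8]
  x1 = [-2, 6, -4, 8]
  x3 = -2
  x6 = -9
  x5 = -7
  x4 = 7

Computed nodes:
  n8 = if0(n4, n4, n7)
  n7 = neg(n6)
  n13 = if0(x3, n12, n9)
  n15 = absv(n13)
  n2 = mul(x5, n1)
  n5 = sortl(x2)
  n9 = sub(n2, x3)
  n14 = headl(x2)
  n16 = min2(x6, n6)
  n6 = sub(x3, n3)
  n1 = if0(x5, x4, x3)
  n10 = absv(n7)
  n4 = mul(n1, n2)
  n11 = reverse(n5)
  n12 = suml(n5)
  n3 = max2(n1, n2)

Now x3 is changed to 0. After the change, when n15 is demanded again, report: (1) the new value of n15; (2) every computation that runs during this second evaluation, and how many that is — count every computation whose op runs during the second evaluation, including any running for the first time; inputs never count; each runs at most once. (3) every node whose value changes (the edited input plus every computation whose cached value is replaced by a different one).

n15 now evaluates to 4.
Run set: n5, n12, n13, n15 (4 run).
Changed values: x3, n13, n15.
The important point: the flipped condition redirects demand; n1, n2, n9 are left stale, never re-checked.

Initial pass — values computed on the first demand:
  n1 = if0(x5=-7 -> else branch x3) = -2
  n2 = mul(-7, -2) = 14
  n9 = sub(14, -2) = 16
  n13 = if0(x3=-2 -> else branch n9) = 16
  n15 = absv(16) = 16

Second demand — change propagation:
  n1: dirty yet unreached — the second evaluation never asks for it.
  n2: dirty yet unreached — the second evaluation never asks for it.
  n5: newly demanded (no cache) — executes and yields [-8, 0, 2, 4, 6].
  n9: dirty yet unreached — the second evaluation never asks for it.
  n12: newly demanded (no cache) — executes and yields 4.
  n13: re-runs because x3 -2->0; new result 4.
  n15: re-runs because n13 16->4; new result 4.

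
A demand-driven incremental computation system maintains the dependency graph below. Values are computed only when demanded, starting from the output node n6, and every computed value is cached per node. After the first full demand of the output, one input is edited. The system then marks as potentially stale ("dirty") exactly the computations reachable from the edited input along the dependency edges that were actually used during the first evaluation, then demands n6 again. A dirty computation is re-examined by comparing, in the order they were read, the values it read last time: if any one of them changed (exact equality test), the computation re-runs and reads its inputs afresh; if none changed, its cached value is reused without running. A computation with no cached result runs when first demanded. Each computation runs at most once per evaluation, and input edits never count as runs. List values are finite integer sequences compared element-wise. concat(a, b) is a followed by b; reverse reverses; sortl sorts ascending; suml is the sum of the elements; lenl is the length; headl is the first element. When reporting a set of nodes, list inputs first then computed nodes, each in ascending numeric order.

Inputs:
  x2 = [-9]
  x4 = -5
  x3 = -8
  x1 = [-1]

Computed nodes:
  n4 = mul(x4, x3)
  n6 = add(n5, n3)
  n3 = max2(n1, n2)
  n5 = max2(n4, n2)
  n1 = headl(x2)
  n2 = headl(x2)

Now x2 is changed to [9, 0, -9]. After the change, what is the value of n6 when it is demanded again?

New value of n6: 49.

First evaluation (everything demanded from the output):
  n1 = headl([-9]) = -9
  n2 = headl([-9]) = -9
  n3 = max2(-9, -9) = -9
  n4 = mul(-5, -8) = 40
  n5 = max2(40, -9) = 40
  n6 = add(40, -9) = 31

Propagation after the edit:
  n1: runs — x2 [-9]->[9, 0, -9]; result 9.
  n2: runs — x2 [-9]->[9, 0, -9]; result 9.
  n3: runs — n1 -9->9; n2 -9->9; result 9.
  n5: runs — n2 -9->9; result 40 (same value as before).
  n6: runs — n3 -9->9; result 49.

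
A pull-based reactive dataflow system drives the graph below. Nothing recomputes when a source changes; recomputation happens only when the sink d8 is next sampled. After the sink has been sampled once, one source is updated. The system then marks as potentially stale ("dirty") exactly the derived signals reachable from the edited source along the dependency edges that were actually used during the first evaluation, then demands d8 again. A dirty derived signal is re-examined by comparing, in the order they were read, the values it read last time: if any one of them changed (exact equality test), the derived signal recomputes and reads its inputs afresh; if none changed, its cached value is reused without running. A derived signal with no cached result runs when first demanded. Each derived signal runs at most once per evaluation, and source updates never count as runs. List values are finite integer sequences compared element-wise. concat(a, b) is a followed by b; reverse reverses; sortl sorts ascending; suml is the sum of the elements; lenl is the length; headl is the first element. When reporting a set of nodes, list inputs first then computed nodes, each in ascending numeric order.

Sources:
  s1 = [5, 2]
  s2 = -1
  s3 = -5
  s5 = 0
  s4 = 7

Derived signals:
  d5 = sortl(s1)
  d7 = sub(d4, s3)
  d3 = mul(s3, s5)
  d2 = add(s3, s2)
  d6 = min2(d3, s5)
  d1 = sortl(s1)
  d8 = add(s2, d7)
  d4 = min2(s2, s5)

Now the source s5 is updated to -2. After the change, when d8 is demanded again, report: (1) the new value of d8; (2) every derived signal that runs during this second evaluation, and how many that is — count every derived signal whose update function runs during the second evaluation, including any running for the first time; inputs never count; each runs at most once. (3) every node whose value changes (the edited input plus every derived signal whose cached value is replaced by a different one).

First evaluation (everything demanded from the output):
  d4 = min2(-1, 0) = -1
  d7 = sub(-1, -5) = 4
  d8 = add(-1, 4) = 3

Propagation after the edit:
  d4: runs — s5 0->-2; result -2.
  d7: runs — d4 -1->-2; result 3.
  d8: runs — d7 4->3; result 2.

New value of d8: 2.
Derived signals that run: d4, d7, d8 — 3 in total.
Values that change: s5, d4, d7, d8.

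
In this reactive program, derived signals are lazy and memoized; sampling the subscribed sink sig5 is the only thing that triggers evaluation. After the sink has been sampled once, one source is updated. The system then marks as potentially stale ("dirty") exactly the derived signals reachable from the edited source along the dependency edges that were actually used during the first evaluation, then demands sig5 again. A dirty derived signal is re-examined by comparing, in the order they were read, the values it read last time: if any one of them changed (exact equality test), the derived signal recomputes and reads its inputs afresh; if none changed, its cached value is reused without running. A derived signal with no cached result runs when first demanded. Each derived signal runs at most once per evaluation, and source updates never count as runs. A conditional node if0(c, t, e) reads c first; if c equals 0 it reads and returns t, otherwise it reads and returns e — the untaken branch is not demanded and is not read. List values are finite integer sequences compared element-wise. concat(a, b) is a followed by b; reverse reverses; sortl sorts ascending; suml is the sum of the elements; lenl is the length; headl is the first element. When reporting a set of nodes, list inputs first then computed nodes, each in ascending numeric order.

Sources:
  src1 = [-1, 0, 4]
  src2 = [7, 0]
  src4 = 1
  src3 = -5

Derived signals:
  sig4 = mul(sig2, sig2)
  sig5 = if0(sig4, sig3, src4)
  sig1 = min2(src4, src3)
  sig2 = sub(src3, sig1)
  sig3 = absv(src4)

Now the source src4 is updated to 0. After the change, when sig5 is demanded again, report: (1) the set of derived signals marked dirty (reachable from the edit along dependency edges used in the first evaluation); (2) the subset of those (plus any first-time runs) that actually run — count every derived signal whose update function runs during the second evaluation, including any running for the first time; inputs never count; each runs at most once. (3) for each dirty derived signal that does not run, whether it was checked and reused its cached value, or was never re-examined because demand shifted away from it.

First demand of the output computes:
  sig1 = min2(1, -5) = -5
  sig2 = sub(-5, -5) = 0
  sig3 = absv(1) = 1
  sig4 = mul(0, 0) = 0
  sig5 = if0(sig4=0 -> then branch sig3) = 1

After the edit, cleaning proceeds:
  sig1: a read changed (src4 1->0) — executes, giving -5 — identical to its old value.
  sig2: dirty, but its reads are unchanged (src3 unchanged, sig1 unchanged); cached 0 stands.
  sig3: a read changed (src4 1->0) — executes, giving 0.
  sig4: dirty, but its reads are unchanged (sig2 unchanged, sig2 unchanged); cached 0 stands.
  sig5: a read changed (sig3 1->0) — executes, giving 0.

Note where the cutoff bites: sig2 is checked, finds nothing changed, and keeps its cache.

The edit dirties: sig1, sig2, sig3, sig4, sig5.
3 derived signals run: sig1, sig3, sig5.
Cache hits after checking: sig2, sig4.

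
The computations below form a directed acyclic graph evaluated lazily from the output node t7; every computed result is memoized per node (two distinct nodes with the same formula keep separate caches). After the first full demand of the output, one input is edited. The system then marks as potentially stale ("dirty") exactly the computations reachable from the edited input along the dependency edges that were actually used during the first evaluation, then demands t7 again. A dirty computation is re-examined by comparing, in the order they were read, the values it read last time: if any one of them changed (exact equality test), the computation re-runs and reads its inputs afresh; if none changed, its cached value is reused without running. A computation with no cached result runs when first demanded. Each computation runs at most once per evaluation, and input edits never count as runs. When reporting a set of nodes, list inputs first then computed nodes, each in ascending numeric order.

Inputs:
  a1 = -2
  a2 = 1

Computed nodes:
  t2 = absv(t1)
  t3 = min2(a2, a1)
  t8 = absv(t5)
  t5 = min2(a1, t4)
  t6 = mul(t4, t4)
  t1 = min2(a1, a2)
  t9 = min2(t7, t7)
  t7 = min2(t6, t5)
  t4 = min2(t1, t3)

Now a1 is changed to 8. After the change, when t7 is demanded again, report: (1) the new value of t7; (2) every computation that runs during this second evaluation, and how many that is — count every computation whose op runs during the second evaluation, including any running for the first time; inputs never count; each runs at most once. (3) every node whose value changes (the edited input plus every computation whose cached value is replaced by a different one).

First demand of the output computes:
  t1 = min2(-2, 1) = -2
  t3 = min2(1, -2) = -2
  t4 = min2(-2, -2) = -2
  t5 = min2(-2, -2) = -2
  t6 = mul(-2, -2) = 4
  t7 = min2(4, -2) = -2

After the edit, cleaning proceeds:
  t1: a read changed (a1 -2->8) — executes, giving 1.
  t3: a read changed (a1 -2->8) — executes, giving 1.
  t4: a read changed (t1 -2->1; t3 -2->1) — executes, giving 1.
  t5: a read changed (a1 -2->8; t4 -2->1) — executes, giving 1.
  t6: a read changed (t4 -2->1; t4 -2->1) — executes, giving 1.
  t7: a read changed (t6 4->1; t5 -2->1) — executes, giving 1.

Demanding t7 again yields 1.
6 computations run: t1, t3, t4, t5, t6, t7.
The nodes whose values change: a1, t1, t3, t4, t5, t6, t7.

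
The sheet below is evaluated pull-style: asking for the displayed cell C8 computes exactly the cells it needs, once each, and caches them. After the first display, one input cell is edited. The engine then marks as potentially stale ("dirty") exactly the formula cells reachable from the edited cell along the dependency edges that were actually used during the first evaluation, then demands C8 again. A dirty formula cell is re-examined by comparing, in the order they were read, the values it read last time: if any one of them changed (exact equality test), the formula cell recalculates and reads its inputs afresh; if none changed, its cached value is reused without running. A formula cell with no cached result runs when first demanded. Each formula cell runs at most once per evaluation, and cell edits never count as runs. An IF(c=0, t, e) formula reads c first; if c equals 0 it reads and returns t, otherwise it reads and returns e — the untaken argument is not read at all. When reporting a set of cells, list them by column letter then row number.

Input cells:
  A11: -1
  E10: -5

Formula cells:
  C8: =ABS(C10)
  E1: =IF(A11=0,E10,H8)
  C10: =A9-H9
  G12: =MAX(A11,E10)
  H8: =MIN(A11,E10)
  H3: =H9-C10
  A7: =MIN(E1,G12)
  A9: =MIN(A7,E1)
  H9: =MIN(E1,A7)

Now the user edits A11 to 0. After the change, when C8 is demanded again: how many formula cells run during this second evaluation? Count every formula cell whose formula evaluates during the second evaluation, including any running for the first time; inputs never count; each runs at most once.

3 formula cells run: A7, E1, G12.
Note the branch switch — demand abandons H8, which is never re-examined.

First demand of the output computes:
  G12 = MAX(-1, -5) = -1
  H8 = MIN(-1, -5) = -5
  E1 = IF(A11=0: A11=-1 -> else branch H8) = -5
  A7 = MIN(-5, -1) = -5
  A9 = MIN(-5, -5) = -5
  H9 = MIN(-5, -5) = -5
  C10 = -5 - -5 = 0
  C8 = ABS(0) = 0

After the edit, cleaning proceeds:
  G12: a read changed (A11 -1->0) — executes, giving 0.
  H8: stays stale; no demand reaches it after the flip.
  E1: a read changed (A11 -1->0) — executes, giving -5 — identical to its old value.
  A7: a read changed (G12 -1->0) — executes, giving -5 — identical to its old value.
  A9: dirty, but its reads are unchanged (A7 unchanged, E1 unchanged); cached -5 stands.
  H9: dirty, but its reads are unchanged (E1 unchanged, A7 unchanged); cached -5 stands.
  C10: dirty, but its reads are unchanged (A9 unchanged, H9 unchanged); cached 0 stands.
  C8: dirty, but its reads are unchanged (C10 unchanged); cached 0 stands.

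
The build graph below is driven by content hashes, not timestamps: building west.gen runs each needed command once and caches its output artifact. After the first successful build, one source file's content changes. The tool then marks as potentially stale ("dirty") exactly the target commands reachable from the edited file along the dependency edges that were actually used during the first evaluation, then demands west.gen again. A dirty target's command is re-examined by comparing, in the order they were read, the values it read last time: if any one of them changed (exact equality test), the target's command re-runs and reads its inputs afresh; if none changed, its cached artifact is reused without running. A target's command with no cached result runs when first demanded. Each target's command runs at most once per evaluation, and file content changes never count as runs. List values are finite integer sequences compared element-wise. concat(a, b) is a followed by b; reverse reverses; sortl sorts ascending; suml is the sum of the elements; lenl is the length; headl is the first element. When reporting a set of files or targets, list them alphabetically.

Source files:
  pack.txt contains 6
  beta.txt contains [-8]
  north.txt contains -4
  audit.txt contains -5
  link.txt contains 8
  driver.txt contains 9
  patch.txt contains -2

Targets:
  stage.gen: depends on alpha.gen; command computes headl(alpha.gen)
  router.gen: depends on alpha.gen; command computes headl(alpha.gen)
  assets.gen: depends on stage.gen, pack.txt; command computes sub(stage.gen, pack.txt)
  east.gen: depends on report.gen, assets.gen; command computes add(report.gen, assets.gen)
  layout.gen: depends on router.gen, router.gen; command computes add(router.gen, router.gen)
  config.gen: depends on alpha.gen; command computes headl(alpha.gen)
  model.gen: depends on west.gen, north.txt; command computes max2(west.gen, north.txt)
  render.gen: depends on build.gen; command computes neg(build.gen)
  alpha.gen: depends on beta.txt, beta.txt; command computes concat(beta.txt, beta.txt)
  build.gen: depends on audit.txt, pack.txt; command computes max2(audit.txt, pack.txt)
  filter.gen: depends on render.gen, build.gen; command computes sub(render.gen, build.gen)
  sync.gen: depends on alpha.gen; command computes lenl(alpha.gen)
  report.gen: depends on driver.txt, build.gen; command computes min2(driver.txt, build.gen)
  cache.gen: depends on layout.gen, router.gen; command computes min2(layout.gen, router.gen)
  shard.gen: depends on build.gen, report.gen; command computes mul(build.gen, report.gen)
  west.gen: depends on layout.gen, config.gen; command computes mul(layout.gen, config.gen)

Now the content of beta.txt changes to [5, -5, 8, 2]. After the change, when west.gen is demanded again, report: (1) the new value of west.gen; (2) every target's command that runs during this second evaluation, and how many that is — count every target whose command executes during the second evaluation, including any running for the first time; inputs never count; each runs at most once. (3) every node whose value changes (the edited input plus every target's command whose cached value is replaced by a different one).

Initial pass — values computed on the first demand:
  alpha.gen = concat([-8], [-8]) = [-8, -8]
  config.gen = headl([-8, -8]) = -8
  router.gen = headl([-8, -8]) = -8
  layout.gen = add(-8, -8) = -16
  west.gen = mul(-16, -8) = 128

Second demand — change propagation:
  alpha.gen: re-runs because beta.txt [-8]->[5, -5, 8, 2]; beta.txt [-8]->[5, -5, 8, 2]; new result [5, -5, 8, 2, 5, -5, 8, 2].
  config.gen: re-runs because alpha.gen [-8, -8]->[5, -5, 8, 2, 5, -5, 8, 2]; new result 5.
  router.gen: re-runs because alpha.gen [-8, -8]->[5, -5, 8, 2, 5, -5, 8, 2]; new result 5.
  layout.gen: re-runs because router.gen -8->5; router.gen -8->5; new result 10.
  west.gen: re-runs because layout.gen -16->10; config.gen -8->5; new result 50.

west.gen now evaluates to 50.
Run set: alpha.gen, config.gen, layout.gen, router.gen, west.gen (5 run).
Changed values: alpha.gen, beta.txt, config.gen, layout.gen, router.gen, west.gen.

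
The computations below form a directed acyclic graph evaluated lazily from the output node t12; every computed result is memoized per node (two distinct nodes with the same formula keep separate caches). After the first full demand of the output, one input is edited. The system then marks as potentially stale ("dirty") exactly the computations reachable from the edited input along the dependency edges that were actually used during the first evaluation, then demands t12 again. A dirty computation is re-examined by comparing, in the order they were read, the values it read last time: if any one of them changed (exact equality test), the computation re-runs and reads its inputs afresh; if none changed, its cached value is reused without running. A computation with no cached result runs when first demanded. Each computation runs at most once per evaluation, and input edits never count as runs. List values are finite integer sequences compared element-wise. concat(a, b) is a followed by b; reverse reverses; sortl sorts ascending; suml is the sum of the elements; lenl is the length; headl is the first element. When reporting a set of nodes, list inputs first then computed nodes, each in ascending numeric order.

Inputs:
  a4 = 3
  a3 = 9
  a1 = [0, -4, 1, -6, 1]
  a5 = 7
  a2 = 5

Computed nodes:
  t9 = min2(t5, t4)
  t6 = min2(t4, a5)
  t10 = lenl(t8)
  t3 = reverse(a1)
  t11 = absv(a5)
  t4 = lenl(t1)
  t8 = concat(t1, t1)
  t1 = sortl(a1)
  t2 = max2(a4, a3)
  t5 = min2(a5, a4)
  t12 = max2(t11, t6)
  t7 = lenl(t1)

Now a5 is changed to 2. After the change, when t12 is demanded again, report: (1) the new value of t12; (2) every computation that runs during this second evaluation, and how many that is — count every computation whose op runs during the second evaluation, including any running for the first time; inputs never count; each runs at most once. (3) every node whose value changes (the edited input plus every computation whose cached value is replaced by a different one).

Demanding t12 again yields 2.
3 computations run: t6, t11, t12.
The nodes whose values change: a5, t6, t11, t12.

First demand of the output computes:
  t1 = sortl([0, -4, 1, -6, 1]) = [-6, -4, 0, 1, 1]
  t4 = lenl([-6, -4, 0, 1, 1]) = 5
  t6 = min2(5, 7) = 5
  t11 = absv(7) = 7
  t12 = max2(7, 5) = 7

After the edit, cleaning proceeds:
  t6: a read changed (a5 7->2) — executes, giving 2.
  t11: a read changed (a5 7->2) — executes, giving 2.
  t12: a read changed (t11 7->2; t6 5->2) — executes, giving 2.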